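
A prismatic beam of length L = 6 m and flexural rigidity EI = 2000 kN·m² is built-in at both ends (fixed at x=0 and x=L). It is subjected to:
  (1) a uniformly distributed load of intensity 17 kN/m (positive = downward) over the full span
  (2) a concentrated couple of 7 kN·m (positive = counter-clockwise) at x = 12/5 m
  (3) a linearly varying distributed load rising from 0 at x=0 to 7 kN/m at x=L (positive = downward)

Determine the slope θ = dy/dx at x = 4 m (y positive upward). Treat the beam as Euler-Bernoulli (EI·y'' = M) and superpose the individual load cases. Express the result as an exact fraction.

θ(4) = 1457/112500 rad

Load 1 — uniform load w=17 kN/m over full span:
  θ_1 = -wx(L-x)(L-2x)/(12EI) = -17·4·(6-4)·(6-2·4)/(12·2000) = 17/1500 rad
Load 2 — applied couple M₀=7 kN·m at a=12/5 m (b=L-a=18/5):
  θ_2 = (R_Ax²/2 - M_Ax - M₀(x-a))/EI  [x>a] with R_A=42/25, M_A=21/25 = ((42/25)·4²/2 - (21/25)·4 - 7·(4-(12/5)))/2000 = -7/12500 rad
Load 3 — triangular load w₀=7 kN/m (0→w₀ over full span):
  θ_3 = -w₀(2x(L-x)(L-2x)(x+2L)+x²(L-x)²)/(120LEI) = -7·(2·4·(6-4)·(6-2·4)·(4+2·6)+4²·(6-4)²)/(120·6·2000) = 49/22500 rad
Superposition: θ = Σ θ_i = 1457/112500 rad ≈ 0.012951 rad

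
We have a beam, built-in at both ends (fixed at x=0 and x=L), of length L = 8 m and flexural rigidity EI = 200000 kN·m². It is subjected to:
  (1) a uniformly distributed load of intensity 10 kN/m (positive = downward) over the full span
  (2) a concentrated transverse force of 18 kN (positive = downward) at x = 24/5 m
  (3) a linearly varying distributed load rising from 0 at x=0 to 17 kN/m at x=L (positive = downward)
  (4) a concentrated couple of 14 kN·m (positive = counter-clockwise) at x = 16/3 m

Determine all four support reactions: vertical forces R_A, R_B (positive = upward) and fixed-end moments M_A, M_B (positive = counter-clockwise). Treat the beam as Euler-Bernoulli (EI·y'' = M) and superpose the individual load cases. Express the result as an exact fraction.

R_A = 25901/375 kN, M_A = 40534/375 kN·m, R_B = 36349/375 kN, M_B = -48176/375 kN·m

Load 1 — uniform load w=10 kN/m over full span:
  R_A = wL/2 = 10·8/2 = 40 kN
  M_A = wL²/12 = 10·8²/12 = 160/3 kN·m
  R_B = wL/2 = 10·8/2 = 40 kN
  M_B = -wL²/12 = -10·8²/12 = -160/3 kN·m
Load 2 — point force P=18 kN at a=24/5 m (b=L-a=16/5):
  R_A = Pb²(3a+b)/L³ = 18·(16/5)²·(3·(24/5)+(16/5))/8³ = 792/125 kN
  M_A = Pab²/L² = 18·(24/5)·(16/5)²/8² = 1728/125 kN·m
  R_B = Pa²(a+3b)/L³ = 18·(24/5)²·((24/5)+3·(16/5))/8³ = 1458/125 kN
  M_B = -Pa²b/L² = -18·(24/5)²·(16/5)/8² = -2592/125 kN·m
Load 3 — triangular load w₀=17 kN/m (0→w₀ over full span):
  R_A = 3w₀L/20 = 3·17·8/20 = 102/5 kN
  M_A = w₀L²/30 = 17·8²/30 = 544/15 kN·m
  R_B = 7w₀L/20 = 7·17·8/20 = 238/5 kN
  M_B = -w₀L²/20 = -17·8²/20 = -272/5 kN·m
Load 4 — applied couple M₀=14 kN·m at a=16/3 m (b=L-a=8/3):
  R_A = 6M₀ab/L³ = 6·14·(16/3)·(8/3)/8³ = 7/3 kN
  M_A = M₀b(2a-b)/L² = 14·(8/3)·(2·(16/3)-(8/3))/8² = 14/3 kN·m
  R_B = -6M₀ab/L³ = -6·14·(16/3)·(8/3)/8³ = -7/3 kN
  M_B = M₀a(2b-a)/L² = 14·(16/3)·(2·(8/3)-(16/3))/8² = 0 kN·m
Superposition: R_A = 25901/375 kN, M_A = 40534/375 kN·m, R_B = 36349/375 kN, M_B = -48176/375 kN·m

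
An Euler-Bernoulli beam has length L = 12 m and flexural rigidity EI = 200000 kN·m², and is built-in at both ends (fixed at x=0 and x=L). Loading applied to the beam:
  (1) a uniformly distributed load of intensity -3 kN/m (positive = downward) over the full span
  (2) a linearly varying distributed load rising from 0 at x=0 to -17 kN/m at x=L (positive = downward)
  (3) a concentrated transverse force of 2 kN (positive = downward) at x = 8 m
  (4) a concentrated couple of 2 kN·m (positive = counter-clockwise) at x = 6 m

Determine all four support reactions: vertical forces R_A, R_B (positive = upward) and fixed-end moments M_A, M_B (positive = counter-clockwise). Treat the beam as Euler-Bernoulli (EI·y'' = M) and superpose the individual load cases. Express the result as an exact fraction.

R_A = -25829/540 kN, M_A = -10379/90 kN·m, R_B = -47611/540 kN, M_B = 13981/90 kN·m

Load 1 — uniform load w=-3 kN/m over full span:
  R_A = wL/2 = (-3)·12/2 = -18 kN
  M_A = wL²/12 = (-3)·12²/12 = -36 kN·m
  R_B = wL/2 = (-3)·12/2 = -18 kN
  M_B = -wL²/12 = -(-3)·12²/12 = 36 kN·m
Load 2 — triangular load w₀=-17 kN/m (0→w₀ over full span):
  R_A = 3w₀L/20 = 3·(-17)·12/20 = -153/5 kN
  M_A = w₀L²/30 = (-17)·12²/30 = -408/5 kN·m
  R_B = 7w₀L/20 = 7·(-17)·12/20 = -357/5 kN
  M_B = -w₀L²/20 = -(-17)·12²/20 = 612/5 kN·m
Load 3 — point force P=2 kN at a=8 m (b=L-a=4):
  R_A = Pb²(3a+b)/L³ = 2·4²·(3·8+4)/12³ = 14/27 kN
  M_A = Pab²/L² = 2·8·4²/12² = 16/9 kN·m
  R_B = Pa²(a+3b)/L³ = 2·8²·(8+3·4)/12³ = 40/27 kN
  M_B = -Pa²b/L² = -2·8²·4/12² = -32/9 kN·m
Load 4 — applied couple M₀=2 kN·m at a=6 m (b=L-a=6):
  R_A = 6M₀ab/L³ = 6·2·6·6/12³ = 1/4 kN
  M_A = M₀b(2a-b)/L² = 2·6·(2·6-6)/12² = 1/2 kN·m
  R_B = -6M₀ab/L³ = -6·2·6·6/12³ = -1/4 kN
  M_B = M₀a(2b-a)/L² = 2·6·(2·6-6)/12² = 1/2 kN·m
Superposition: R_A = -25829/540 kN, M_A = -10379/90 kN·m, R_B = -47611/540 kN, M_B = 13981/90 kN·m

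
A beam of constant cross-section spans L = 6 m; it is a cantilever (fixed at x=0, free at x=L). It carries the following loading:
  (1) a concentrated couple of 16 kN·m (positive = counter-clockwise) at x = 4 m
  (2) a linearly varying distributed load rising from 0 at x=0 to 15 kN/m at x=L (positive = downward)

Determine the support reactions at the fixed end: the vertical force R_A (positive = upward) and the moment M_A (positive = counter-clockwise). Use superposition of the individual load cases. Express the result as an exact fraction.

Load 1 — applied couple M₀=16 kN·m at a=4 m (b=L-a=2):
  R_A = 0 kN
  M_A = -M₀ = -16 kN·m
Load 2 — triangular load w₀=15 kN/m (0→w₀ over full span):
  R_A = w₀L/2 = 15·6/2 = 45 kN
  M_A = w₀L²/3 = 15·6²/3 = 180 kN·m
Superposition: R_A = 45 kN, M_A = 164 kN·m

R_A = 45 kN, M_A = 164 kN·m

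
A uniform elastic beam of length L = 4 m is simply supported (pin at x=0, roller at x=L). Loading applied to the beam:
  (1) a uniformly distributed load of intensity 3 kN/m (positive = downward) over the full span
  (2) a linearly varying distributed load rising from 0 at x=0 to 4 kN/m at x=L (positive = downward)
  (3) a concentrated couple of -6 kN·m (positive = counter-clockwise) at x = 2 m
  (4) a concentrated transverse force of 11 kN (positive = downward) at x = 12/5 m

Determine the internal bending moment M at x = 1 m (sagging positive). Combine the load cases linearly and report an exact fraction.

M(1) = 99/10 kN·m

Load 1 — uniform load w=3 kN/m over full span:
  M_1 = wx(L-x)/2 = 3·1·(4-1)/2 = 9/2 kN·m
Load 2 — triangular load w₀=4 kN/m (0→w₀ over full span):
  M_2 = w₀Lx/6 - w₀x³/(6L) = 4·4·1/6 - 4·1³/(6·4) = 5/2 kN·m
Load 3 — applied couple M₀=-6 kN·m at a=2 m (b=L-a=2):
  M_3 = M₀x/L  [x≤a] = (-6)·1/4 = -3/2 kN·m
Load 4 — point force P=11 kN at a=12/5 m (b=L-a=8/5):
  M_4 = Pbx/L  [x≤a] = 11·(8/5)·1/4 = 22/5 kN·m
Superposition: M = Σ M_i = 99/10 kN·m ≈ 9.900000 kN·m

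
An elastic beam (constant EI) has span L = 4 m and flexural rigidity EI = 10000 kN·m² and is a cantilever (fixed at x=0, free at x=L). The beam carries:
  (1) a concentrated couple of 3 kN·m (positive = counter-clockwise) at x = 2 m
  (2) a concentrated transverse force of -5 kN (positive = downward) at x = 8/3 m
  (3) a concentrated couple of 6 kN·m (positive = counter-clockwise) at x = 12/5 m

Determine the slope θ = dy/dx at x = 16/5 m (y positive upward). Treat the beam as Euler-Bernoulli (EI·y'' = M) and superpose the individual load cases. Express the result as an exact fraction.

Load 1 — applied couple M₀=3 kN·m at a=2 m (b=L-a=2):
  θ_1 = M₀a/EI  [x>a] = 3·2/10000 = 3/5000 rad
Load 2 — point force P=-5 kN at a=8/3 m (b=L-a=4/3):
  θ_2 = -Pa²/(2EI)  [x>a] = -(-5)·(8/3)²/(2·10000) = 2/1125 rad
Load 3 — applied couple M₀=6 kN·m at a=12/5 m (b=L-a=8/5):
  θ_3 = M₀a/EI  [x>a] = 6·(12/5)/10000 = 9/6250 rad
Superposition: θ = Σ θ_i = 859/225000 rad ≈ 0.003818 rad

θ(16/5) = 859/225000 rad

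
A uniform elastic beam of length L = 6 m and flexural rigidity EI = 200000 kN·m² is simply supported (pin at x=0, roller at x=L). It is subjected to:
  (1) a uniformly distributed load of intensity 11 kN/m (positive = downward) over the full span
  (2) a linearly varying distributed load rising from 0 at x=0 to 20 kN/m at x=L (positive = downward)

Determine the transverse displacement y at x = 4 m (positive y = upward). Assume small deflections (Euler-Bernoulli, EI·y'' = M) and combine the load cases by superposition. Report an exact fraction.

Load 1 — uniform load w=11 kN/m over full span:
  y_1 = -wx(L³-2Lx²+x³)/(24EI) = -11·4·(6³-2·6·4²+4³)/(24·200000) = -121/150000 m
Load 2 — triangular load w₀=20 kN/m (0→w₀ over full span):
  y_2 = -w₀x(7L⁴-10L²x²+3x⁴)/(360LEI) = -20·4·(7·6⁴-10·6²·4²+3·4⁴)/(360·6·200000) = -17/22500 m
Superposition: y = Σ y_i = -703/450000 m ≈ -0.001562 m

y(4) = -703/450000 m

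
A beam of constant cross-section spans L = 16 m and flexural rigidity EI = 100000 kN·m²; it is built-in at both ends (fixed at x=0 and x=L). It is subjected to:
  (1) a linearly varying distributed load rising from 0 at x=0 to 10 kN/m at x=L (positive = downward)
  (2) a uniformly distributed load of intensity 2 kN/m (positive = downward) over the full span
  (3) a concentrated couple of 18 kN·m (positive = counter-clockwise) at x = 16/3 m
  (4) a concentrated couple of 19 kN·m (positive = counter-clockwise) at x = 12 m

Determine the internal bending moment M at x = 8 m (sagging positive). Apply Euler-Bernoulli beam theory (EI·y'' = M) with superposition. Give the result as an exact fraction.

Load 1 — triangular load w₀=10 kN/m (0→w₀ over full span):
  M_1 = 3w₀Lx/20 - w₀L²/30 - w₀x³/(6L) = 3·10·16·8/20 - 10·16²/30 - 10·8³/(6·16) = 160/3 kN·m
Load 2 — uniform load w=2 kN/m over full span:
  M_2 = wLx/2 - wL²/12 - wx²/2 = 2·16·8/2 - 2·16²/12 - 2·8²/2 = 64/3 kN·m
Load 3 — applied couple M₀=18 kN·m at a=16/3 m (b=L-a=32/3):
  M_3 = R_Ax - M_A - M₀  [x>a] with R_A=3/2, M_A=0 = (3/2)·8 - 0 - 18 = -6 kN·m
Load 4 — applied couple M₀=19 kN·m at a=12 m (b=L-a=4):
  M_4 = R_Ax - M_A  [x≤a] with R_A=171/128, M_A=95/16 = (171/128)·8 - (95/16) = 19/4 kN·m
Superposition: M = Σ M_i = 881/12 kN·m ≈ 73.416667 kN·m

M(8) = 881/12 kN·m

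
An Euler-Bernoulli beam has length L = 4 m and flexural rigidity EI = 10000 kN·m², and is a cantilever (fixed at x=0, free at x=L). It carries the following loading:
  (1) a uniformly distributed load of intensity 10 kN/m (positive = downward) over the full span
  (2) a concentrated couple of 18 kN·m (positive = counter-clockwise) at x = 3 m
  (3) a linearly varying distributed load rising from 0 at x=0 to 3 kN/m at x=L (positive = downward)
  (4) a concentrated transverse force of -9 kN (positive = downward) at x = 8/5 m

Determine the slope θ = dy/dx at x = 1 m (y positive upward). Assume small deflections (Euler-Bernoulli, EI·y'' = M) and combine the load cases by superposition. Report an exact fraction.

Load 1 — uniform load w=10 kN/m over full span:
  θ_1 = -wx(x²-3Lx+3L²)/(6EI) = -10·1·(1²-3·4·1+3·4²)/(6·10000) = -37/6000 rad
Load 2 — applied couple M₀=18 kN·m at a=3 m (b=L-a=1):
  θ_2 = M₀x/EI  [x≤a] = 18·1/10000 = 9/5000 rad
Load 3 — triangular load w₀=3 kN/m (0→w₀ over full span):
  θ_3 = (w₀Lx²/4-w₀L²x/3-w₀x⁴/(24L))/EI = (3·4·1²/4-3·4²·1/3-3·1⁴/(24·4))/10000 = -417/320000 rad
Load 4 — point force P=-9 kN at a=8/5 m (b=L-a=12/5):
  θ_4 = -Px(2a-x)/(2EI)  [x≤a] = -(-9)·1·(2·(8/5)-1)/(2·10000) = 99/100000 rad
Superposition: θ = Σ θ_i = -22463/4800000 rad ≈ -0.004680 rad

θ(1) = -22463/4800000 rad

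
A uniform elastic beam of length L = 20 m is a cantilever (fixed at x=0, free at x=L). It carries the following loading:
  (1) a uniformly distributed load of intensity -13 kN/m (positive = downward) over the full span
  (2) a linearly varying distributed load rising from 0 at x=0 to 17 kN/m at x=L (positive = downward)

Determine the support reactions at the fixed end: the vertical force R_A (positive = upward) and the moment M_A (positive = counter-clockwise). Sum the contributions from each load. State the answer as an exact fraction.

R_A = -90 kN, M_A = -1000/3 kN·m

Load 1 — uniform load w=-13 kN/m over full span:
  R_A = wL = (-13)·20 = -260 kN
  M_A = wL²/2 = (-13)·20²/2 = -2600 kN·m
Load 2 — triangular load w₀=17 kN/m (0→w₀ over full span):
  R_A = w₀L/2 = 17·20/2 = 170 kN
  M_A = w₀L²/3 = 17·20²/3 = 6800/3 kN·m
Superposition: R_A = -90 kN, M_A = -1000/3 kN·m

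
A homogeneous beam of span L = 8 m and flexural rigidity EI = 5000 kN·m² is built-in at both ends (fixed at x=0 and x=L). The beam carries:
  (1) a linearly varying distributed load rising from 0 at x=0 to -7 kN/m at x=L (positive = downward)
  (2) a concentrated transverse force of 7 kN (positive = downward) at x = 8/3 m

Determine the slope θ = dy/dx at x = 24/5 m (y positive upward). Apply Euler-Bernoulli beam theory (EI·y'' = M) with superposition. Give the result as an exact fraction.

θ(24/5) = -1232/3515625 rad

Load 1 — triangular load w₀=-7 kN/m (0→w₀ over full span):
  θ_1 = -w₀(2x(L-x)(L-2x)(x+2L)+x²(L-x)²)/(120LEI) = -(-7)·(2·(24/5)·(8-(24/5))·(8-2·(24/5))·((24/5)+2·8)+(24/5)²·(8-(24/5))²)/(120·8·5000) = -448/390625 rad
Load 2 — point force P=7 kN at a=8/3 m (b=L-a=16/3):
  θ_2 = Pa²(L-x)(2bL-(3b+a)(L-x))/(2L³EI)  [x>a] = 7·(8/3)²·(8-(24/5))·(2·(16/3)·8-(3·(16/3)+(8/3))·(8-(24/5)))/(2·8³·5000) = 112/140625 rad
Superposition: θ = Σ θ_i = -1232/3515625 rad ≈ -0.000350 rad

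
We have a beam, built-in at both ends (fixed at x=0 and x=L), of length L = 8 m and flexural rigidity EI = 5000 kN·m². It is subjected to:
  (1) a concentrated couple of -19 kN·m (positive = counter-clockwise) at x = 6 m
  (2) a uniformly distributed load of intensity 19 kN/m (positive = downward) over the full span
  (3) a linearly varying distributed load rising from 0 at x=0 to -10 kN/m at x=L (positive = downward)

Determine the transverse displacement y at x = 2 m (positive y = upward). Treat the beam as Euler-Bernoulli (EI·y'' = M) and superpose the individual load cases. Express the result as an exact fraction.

y(2) = -1259/80000 m

Load 1 — applied couple M₀=-19 kN·m at a=6 m (b=L-a=2):
  y_1 = (R_Ax³/6 - M_Ax²/2)/EI  [x≤a] with R_A=-171/64, M_A=-95/16 = ((-171/64)·2³/6 - (-95/16)·2²/2)/5000 = 133/80000 m
Load 2 — uniform load w=19 kN/m over full span:
  y_2 = -wx²(L-x)²/(24EI) = -19·2²·(8-2)²/(24·5000) = -57/2500 m
Load 3 — triangular load w₀=-10 kN/m (0→w₀ over full span):
  y_3 = -w₀x²(L-x)²(x+2L)/(120LEI) = -(-10)·2²·(8-2)²·(2+2·8)/(120·8·5000) = 27/5000 m
Superposition: y = Σ y_i = -1259/80000 m ≈ -0.015738 m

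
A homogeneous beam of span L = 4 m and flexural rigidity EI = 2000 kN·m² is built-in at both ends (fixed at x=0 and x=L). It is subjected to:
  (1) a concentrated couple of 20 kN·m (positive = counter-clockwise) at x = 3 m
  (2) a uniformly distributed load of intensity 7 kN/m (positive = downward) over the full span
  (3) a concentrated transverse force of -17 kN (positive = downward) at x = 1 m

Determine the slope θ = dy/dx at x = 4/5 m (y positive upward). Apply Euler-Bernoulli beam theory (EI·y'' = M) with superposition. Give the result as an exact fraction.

Load 1 — applied couple M₀=20 kN·m at a=3 m (b=L-a=1):
  θ_1 = (R_Ax²/2 - M_Ax)/EI  [x≤a] with R_A=45/8, M_A=25/4 = ((45/8)·(4/5)²/2 - (25/4)·(4/5))/2000 = -1/625 rad
Load 2 — uniform load w=7 kN/m over full span:
  θ_2 = -wx(L-x)(L-2x)/(12EI) = -7·(4/5)·(4-(4/5))·(4-2·(4/5))/(12·2000) = -28/15625 rad
Load 3 — point force P=-17 kN at a=1 m (b=L-a=3):
  θ_3 = -Pb²x(2aL-(3a+b)x)/(2L³EI)  [x≤a] = -(-17)·3²·(4/5)·(2·1·4-(3·1+3)·(4/5))/(2·4³·2000) = 153/100000 rad
Superposition: θ = Σ θ_i = -931/500000 rad ≈ -0.001862 rad

θ(4/5) = -931/500000 rad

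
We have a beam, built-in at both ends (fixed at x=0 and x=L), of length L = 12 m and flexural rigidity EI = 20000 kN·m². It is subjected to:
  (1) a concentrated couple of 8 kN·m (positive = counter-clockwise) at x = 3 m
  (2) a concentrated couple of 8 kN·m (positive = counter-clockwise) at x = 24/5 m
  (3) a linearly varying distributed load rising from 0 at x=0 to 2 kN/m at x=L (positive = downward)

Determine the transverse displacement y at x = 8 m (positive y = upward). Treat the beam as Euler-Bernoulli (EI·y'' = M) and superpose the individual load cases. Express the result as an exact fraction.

Load 1 — applied couple M₀=8 kN·m at a=3 m (b=L-a=9):
  y_1 = (R_Ax³/6 - M_Ax²/2 - M₀(x-a)²/2)/EI  [x>a] with R_A=3/4, M_A=-3/2 = ((3/4)·8³/6 - (-3/2)·8²/2 - 8·(8-3)²/2)/20000 = 3/5000 m
Load 2 — applied couple M₀=8 kN·m at a=24/5 m (b=L-a=36/5):
  y_2 = (R_Ax³/6 - M_Ax²/2 - M₀(x-a)²/2)/EI  [x>a] with R_A=24/25, M_A=24/25 = ((24/25)·8³/6 - (24/25)·8²/2 - 8·(8-(24/5))²/2)/20000 = 8/15625 m
Load 3 — triangular load w₀=2 kN/m (0→w₀ over full span):
  y_3 = -w₀x²(L-x)²(x+2L)/(120LEI) = -2·8²·(12-8)²·(8+2·12)/(120·12·20000) = -64/28125 m
Superposition: y = Σ y_i = -1309/1125000 m ≈ -0.001164 m

y(8) = -1309/1125000 m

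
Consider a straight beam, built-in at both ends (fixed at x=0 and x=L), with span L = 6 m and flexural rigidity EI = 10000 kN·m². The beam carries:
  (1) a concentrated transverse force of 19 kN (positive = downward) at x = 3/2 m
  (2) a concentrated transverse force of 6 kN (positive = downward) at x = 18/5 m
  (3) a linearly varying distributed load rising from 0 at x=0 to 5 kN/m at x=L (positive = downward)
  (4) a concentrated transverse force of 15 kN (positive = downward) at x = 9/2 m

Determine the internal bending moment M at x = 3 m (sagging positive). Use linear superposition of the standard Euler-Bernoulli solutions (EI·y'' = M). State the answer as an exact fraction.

Load 1 — point force P=19 kN at a=3/2 m (b=L-a=9/2):
  M_1 = Pa²(a+3b)(L-x)/L³ - Pa²b/L²  [x>a] = 19·(3/2)²·((3/2)+3·(9/2))·(6-3)/6³ - 19·(3/2)²·(9/2)/6² = 57/16 kN·m
Load 2 — point force P=6 kN at a=18/5 m (b=L-a=12/5):
  M_2 = Pb²(3a+b)x/L³ - Pab²/L²  [x≤a] = 6·(12/5)²·(3·(18/5)+(12/5))·3/6³ - 6·(18/5)·(12/5)²/6² = 72/25 kN·m
Load 3 — triangular load w₀=5 kN/m (0→w₀ over full span):
  M_3 = 3w₀Lx/20 - w₀L²/30 - w₀x³/(6L) = 3·5·6·3/20 - 5·6²/30 - 5·3³/(6·6) = 15/4 kN·m
Load 4 — point force P=15 kN at a=9/2 m (b=L-a=3/2):
  M_4 = Pb²(3a+b)x/L³ - Pab²/L²  [x≤a] = 15·(3/2)²·(3·(9/2)+(3/2))·3/6³ - 15·(9/2)·(3/2)²/6² = 45/16 kN·m
Superposition: M = Σ M_i = 2601/200 kN·m ≈ 13.005000 kN·m

M(3) = 2601/200 kN·m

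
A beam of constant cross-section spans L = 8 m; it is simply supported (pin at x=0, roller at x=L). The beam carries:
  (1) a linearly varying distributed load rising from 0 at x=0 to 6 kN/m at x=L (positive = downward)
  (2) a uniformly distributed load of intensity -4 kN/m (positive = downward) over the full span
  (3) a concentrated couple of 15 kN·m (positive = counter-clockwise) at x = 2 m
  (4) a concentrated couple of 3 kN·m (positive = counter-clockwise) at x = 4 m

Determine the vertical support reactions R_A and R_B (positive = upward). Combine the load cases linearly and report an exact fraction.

R_A = -23/4 kN, R_B = -9/4 kN

Load 1 — triangular load w₀=6 kN/m (0→w₀ over full span):
  R_A = w₀L/6 = 6·8/6 = 8 kN
  R_B = w₀L/3 = 6·8/3 = 16 kN
Load 2 — uniform load w=-4 kN/m over full span:
  R_A = wL/2 = (-4)·8/2 = -16 kN
  R_B = wL/2 = (-4)·8/2 = -16 kN
Load 3 — applied couple M₀=15 kN·m at a=2 m (b=L-a=6):
  R_A = M₀/L = 15/8 kN
  R_B = -M₀/L = -15/8 kN
Load 4 — applied couple M₀=3 kN·m at a=4 m (b=L-a=4):
  R_A = M₀/L = 3/8 kN
  R_B = -M₀/L = -3/8 kN
Superposition: R_A = -23/4 kN, R_B = -9/4 kN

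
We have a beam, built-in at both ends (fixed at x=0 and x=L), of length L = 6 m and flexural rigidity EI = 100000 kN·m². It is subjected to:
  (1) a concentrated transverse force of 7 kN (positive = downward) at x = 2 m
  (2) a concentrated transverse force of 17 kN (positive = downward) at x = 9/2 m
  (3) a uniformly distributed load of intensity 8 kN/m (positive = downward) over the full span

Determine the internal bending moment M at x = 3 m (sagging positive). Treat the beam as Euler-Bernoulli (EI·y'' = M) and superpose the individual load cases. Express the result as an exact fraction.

Load 1 — point force P=7 kN at a=2 m (b=L-a=4):
  M_1 = Pa²(a+3b)(L-x)/L³ - Pa²b/L²  [x>a] = 7·2²·(2+3·4)·(6-3)/6³ - 7·2²·4/6² = 7/3 kN·m
Load 2 — point force P=17 kN at a=9/2 m (b=L-a=3/2):
  M_2 = Pb²(3a+b)x/L³ - Pab²/L²  [x≤a] = 17·(3/2)²·(3·(9/2)+(3/2))·3/6³ - 17·(9/2)·(3/2)²/6² = 51/16 kN·m
Load 3 — uniform load w=8 kN/m over full span:
  M_3 = wLx/2 - wL²/12 - wx²/2 = 8·6·3/2 - 8·6²/12 - 8·3²/2 = 12 kN·m
Superposition: M = Σ M_i = 841/48 kN·m ≈ 17.520833 kN·m

M(3) = 841/48 kN·m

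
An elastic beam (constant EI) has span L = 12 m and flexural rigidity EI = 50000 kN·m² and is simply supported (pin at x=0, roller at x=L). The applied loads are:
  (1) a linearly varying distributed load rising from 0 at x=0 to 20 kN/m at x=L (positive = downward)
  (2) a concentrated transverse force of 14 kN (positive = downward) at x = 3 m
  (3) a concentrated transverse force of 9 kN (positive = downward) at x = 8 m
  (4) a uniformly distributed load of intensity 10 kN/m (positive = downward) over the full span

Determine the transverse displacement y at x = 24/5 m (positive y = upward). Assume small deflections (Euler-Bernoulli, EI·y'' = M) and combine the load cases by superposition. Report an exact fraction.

Load 1 — triangular load w₀=20 kN/m (0→w₀ over full span):
  y_1 = -w₀x(7L⁴-10L²x²+3x⁴)/(360LEI) = -20·(24/5)·(7·12⁴-10·12²·(24/5)²+3·(24/5)⁴)/(360·12·50000) = -492912/9765625 m
Load 2 — point force P=14 kN at a=3 m (b=L-a=9):
  y_2 = -Pa(L-x)(2Lx-a²-x²)/(6LEI)  [x>a] = -14·3·(12-(24/5))·(2·12·(24/5)-3²-(24/5)²)/(6·12·50000) = -43659/6250000 m
Load 3 — point force P=9 kN at a=8 m (b=L-a=4):
  y_3 = -Pbx(L²-b²-x²)/(6LEI)  [x≤a] = -9·4·(24/5)·(12²-4²-(24/5)²)/(6·12·50000) = -1968/390625 m
Load 4 — uniform load w=10 kN/m over full span:
  y_4 = -wx(L³-2Lx²+x³)/(24EI) = -10·(24/5)·(12³-2·12·(24/5)²+(24/5)³)/(24·50000) = -20088/390625 m
Superposition: y = Σ y_i = -17800467/156250000 m ≈ -0.113923 m

y(24/5) = -17800467/156250000 m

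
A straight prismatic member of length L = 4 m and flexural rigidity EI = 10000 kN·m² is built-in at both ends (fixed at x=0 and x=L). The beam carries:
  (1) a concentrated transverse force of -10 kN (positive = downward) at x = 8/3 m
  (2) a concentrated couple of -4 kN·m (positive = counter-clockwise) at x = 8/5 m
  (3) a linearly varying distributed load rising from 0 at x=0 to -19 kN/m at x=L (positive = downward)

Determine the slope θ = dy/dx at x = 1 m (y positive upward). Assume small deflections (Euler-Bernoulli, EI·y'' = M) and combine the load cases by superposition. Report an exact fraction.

θ(1) = 14539/24000000 rad

Load 1 — point force P=-10 kN at a=8/3 m (b=L-a=4/3):
  θ_1 = -Pb²x(2aL-(3a+b)x)/(2L³EI)  [x≤a] = -(-10)·(4/3)²·1·(2·(8/3)·4-(3·(8/3)+(4/3))·1)/(2·4³·10000) = 1/6000 rad
Load 2 — applied couple M₀=-4 kN·m at a=8/5 m (b=L-a=12/5):
  θ_2 = (R_Ax²/2 - M_Ax)/EI  [x≤a] with R_A=-36/25, M_A=-12/25 = ((-36/25)·1²/2 - (-12/25)·1)/10000 = -3/125000 rad
Load 3 — triangular load w₀=-19 kN/m (0→w₀ over full span):
  θ_3 = -w₀(2x(L-x)(L-2x)(x+2L)+x²(L-x)²)/(120LEI) = -(-19)·(2·1·(4-1)·(4-2·1)·(1+2·4)+1²·(4-1)²)/(120·4·10000) = 741/1600000 rad
Superposition: θ = Σ θ_i = 14539/24000000 rad ≈ 0.000606 rad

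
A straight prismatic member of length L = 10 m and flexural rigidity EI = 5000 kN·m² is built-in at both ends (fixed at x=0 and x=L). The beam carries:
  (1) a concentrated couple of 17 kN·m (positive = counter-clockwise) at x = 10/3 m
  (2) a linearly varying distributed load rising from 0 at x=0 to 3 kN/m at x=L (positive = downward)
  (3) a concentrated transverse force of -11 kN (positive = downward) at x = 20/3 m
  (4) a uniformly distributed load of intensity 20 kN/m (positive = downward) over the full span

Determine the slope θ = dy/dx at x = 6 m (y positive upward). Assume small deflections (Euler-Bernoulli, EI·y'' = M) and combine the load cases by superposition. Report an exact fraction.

θ(6) = 1751/112500 rad

Load 1 — applied couple M₀=17 kN·m at a=10/3 m (b=L-a=20/3):
  θ_1 = (R_Ax²/2 - M_Ax - M₀(x-a))/EI  [x>a] with R_A=34/15, M_A=0 = ((34/15)·6²/2 - 0·6 - 17·(6-(10/3)))/5000 = -17/18750 rad
Load 2 — triangular load w₀=3 kN/m (0→w₀ over full span):
  θ_2 = -w₀(2x(L-x)(L-2x)(x+2L)+x²(L-x)²)/(120LEI) = -3·(2·6·(10-6)·(10-2·6)·(6+2·10)+6²·(10-6)²)/(120·10·5000) = 3/3125 rad
Load 3 — point force P=-11 kN at a=20/3 m (b=L-a=10/3):
  θ_3 = -Pb²x(2aL-(3a+b)x)/(2L³EI)  [x≤a] = -(-11)·(10/3)²·6·(2·(20/3)·10-(3·(20/3)+(10/3))·6)/(2·10³·5000) = -11/22500 rad
Load 4 — uniform load w=20 kN/m over full span:
  θ_4 = -wx(L-x)(L-2x)/(12EI) = -20·6·(10-6)·(10-2·6)/(12·5000) = 2/125 rad
Superposition: θ = Σ θ_i = 1751/112500 rad ≈ 0.015564 rad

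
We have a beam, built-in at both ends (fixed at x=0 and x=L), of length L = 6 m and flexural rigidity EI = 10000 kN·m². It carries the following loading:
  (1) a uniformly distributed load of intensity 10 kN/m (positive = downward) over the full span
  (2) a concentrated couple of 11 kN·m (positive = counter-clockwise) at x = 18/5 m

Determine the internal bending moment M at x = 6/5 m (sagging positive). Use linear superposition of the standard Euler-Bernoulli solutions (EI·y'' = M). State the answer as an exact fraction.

Load 1 — uniform load w=10 kN/m over full span:
  M_1 = wLx/2 - wL²/12 - wx²/2 = 10·6·(6/5)/2 - 10·6²/12 - 10·(6/5)²/2 = -6/5 kN·m
Load 2 — applied couple M₀=11 kN·m at a=18/5 m (b=L-a=12/5):
  M_2 = R_Ax - M_A  [x≤a] with R_A=66/25, M_A=88/25 = (66/25)·(6/5) - (88/25) = -44/125 kN·m
Superposition: M = Σ M_i = -194/125 kN·m ≈ -1.552000 kN·m

M(6/5) = -194/125 kN·m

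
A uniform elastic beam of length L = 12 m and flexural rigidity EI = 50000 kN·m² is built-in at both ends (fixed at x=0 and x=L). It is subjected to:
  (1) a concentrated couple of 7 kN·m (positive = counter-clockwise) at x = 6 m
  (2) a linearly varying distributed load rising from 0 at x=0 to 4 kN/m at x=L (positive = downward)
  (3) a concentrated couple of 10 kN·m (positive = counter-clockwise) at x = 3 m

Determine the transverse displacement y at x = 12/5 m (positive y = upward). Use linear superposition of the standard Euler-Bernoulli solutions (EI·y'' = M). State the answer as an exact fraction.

Load 1 — applied couple M₀=7 kN·m at a=6 m (b=L-a=6):
  y_1 = (R_Ax³/6 - M_Ax²/2)/EI  [x≤a] with R_A=7/8, M_A=7/4 = ((7/8)·(12/5)³/6 - (7/4)·(12/5)²/2)/50000 = -189/3125000 m
Load 2 — triangular load w₀=4 kN/m (0→w₀ over full span):
  y_2 = -w₀x²(L-x)²(x+2L)/(120LEI) = -4·(12/5)²·(12-(12/5))²·((12/5)+2·12)/(120·12·50000) = -38016/48828125 m
Load 3 — applied couple M₀=10 kN·m at a=3 m (b=L-a=9):
  y_3 = (R_Ax³/6 - M_Ax²/2)/EI  [x≤a] with R_A=15/16, M_A=-15/8 = ((15/16)·(12/5)³/6 - (-15/8)·(12/5)²/2)/50000 = 189/1250000 m
Superposition: y = Σ y_i = -537381/781250000 m ≈ -0.000688 m

y(12/5) = -537381/781250000 m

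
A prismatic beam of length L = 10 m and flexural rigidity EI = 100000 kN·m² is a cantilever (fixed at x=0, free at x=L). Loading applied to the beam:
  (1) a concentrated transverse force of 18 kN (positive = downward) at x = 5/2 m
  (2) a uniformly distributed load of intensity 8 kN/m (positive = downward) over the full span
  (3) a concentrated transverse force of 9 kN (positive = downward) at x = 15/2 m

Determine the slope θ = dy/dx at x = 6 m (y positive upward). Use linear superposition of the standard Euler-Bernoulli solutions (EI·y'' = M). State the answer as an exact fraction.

Load 1 — point force P=18 kN at a=5/2 m (b=L-a=15/2):
  θ_1 = -Pa²/(2EI)  [x>a] = -18·(5/2)²/(2·100000) = -9/16000 rad
Load 2 — uniform load w=8 kN/m over full span:
  θ_2 = -wx(x²-3Lx+3L²)/(6EI) = -8·6·(6²-3·10·6+3·10²)/(6·100000) = -39/3125 rad
Load 3 — point force P=9 kN at a=15/2 m (b=L-a=5/2):
  θ_3 = -Px(2a-x)/(2EI)  [x≤a] = -9·6·(2·(15/2)-6)/(2·100000) = -243/100000 rad
Superposition: θ = Σ θ_i = -6189/400000 rad ≈ -0.015473 rad

θ(6) = -6189/400000 rad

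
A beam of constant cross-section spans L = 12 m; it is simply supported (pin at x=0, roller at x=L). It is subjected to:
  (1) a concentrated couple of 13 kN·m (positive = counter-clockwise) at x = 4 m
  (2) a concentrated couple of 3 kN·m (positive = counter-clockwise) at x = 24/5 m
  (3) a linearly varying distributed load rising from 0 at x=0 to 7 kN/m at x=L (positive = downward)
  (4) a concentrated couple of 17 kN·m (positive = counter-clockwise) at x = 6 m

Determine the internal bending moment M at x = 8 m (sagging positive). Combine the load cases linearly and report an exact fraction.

Load 1 — applied couple M₀=13 kN·m at a=4 m (b=L-a=8):
  M_1 = M₀x/L - M₀  [x>a] = 13·8/12 - 13 = -13/3 kN·m
Load 2 — applied couple M₀=3 kN·m at a=24/5 m (b=L-a=36/5):
  M_2 = M₀x/L - M₀  [x>a] = 3·8/12 - 3 = -1 kN·m
Load 3 — triangular load w₀=7 kN/m (0→w₀ over full span):
  M_3 = w₀Lx/6 - w₀x³/(6L) = 7·12·8/6 - 7·8³/(6·12) = 560/9 kN·m
Load 4 — applied couple M₀=17 kN·m at a=6 m (b=L-a=6):
  M_4 = M₀x/L - M₀  [x>a] = 17·8/12 - 17 = -17/3 kN·m
Superposition: M = Σ M_i = 461/9 kN·m ≈ 51.222222 kN·m

M(8) = 461/9 kN·m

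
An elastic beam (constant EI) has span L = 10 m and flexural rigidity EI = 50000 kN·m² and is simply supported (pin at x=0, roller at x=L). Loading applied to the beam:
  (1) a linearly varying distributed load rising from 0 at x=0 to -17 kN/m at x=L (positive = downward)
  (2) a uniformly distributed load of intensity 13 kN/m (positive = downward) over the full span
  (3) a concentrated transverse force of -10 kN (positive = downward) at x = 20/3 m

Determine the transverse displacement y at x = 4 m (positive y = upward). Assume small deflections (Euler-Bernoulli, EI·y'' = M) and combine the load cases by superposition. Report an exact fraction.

y(4) = -52589/6328125 m

Load 1 — triangular load w₀=-17 kN/m (0→w₀ over full span):
  y_1 = -w₀x(7L⁴-10L²x²+3x⁴)/(360LEI) = -(-17)·4·(7·10⁴-10·10²·4²+3·4⁴)/(360·10·50000) = 19397/937500 m
Load 2 — uniform load w=13 kN/m over full span:
  y_2 = -wx(L³-2Lx²+x³)/(24EI) = -13·4·(10³-2·10·4²+4³)/(24·50000) = -403/12500 m
Load 3 — point force P=-10 kN at a=20/3 m (b=L-a=10/3):
  y_3 = -Pbx(L²-b²-x²)/(6LEI)  [x≤a] = -(-10)·(10/3)·4·(10²-(10/3)²-4²)/(6·10·50000) = 164/50625 m
Superposition: y = Σ y_i = -52589/6328125 m ≈ -0.008310 m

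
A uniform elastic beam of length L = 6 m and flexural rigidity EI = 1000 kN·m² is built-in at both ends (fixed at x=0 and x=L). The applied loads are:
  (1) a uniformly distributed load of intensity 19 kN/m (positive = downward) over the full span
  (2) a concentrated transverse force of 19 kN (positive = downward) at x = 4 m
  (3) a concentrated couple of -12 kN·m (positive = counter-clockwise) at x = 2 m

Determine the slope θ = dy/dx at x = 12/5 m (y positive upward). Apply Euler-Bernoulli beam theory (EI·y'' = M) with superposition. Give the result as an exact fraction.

Load 1 — uniform load w=19 kN/m over full span:
  θ_1 = -wx(L-x)(L-2x)/(12EI) = -19·(12/5)·(6-(12/5))·(6-2·(12/5))/(12·1000) = -513/31250 rad
Load 2 — point force P=19 kN at a=4 m (b=L-a=2):
  θ_2 = -Pb²x(2aL-(3a+b)x)/(2L³EI)  [x≤a] = -19·2²·(12/5)·(2·4·6-(3·4+2)·(12/5))/(2·6³·1000) = -19/3125 rad
Load 3 — applied couple M₀=-12 kN·m at a=2 m (b=L-a=4):
  θ_3 = (R_Ax²/2 - M_Ax - M₀(x-a))/EI  [x>a] with R_A=-8/3, M_A=0 = ((-8/3)·(12/5)²/2 - 0·(12/5) - (-12)·((12/5)-2))/1000 = -9/3125 rad
Superposition: θ = Σ θ_i = -793/31250 rad ≈ -0.025376 rad

θ(12/5) = -793/31250 rad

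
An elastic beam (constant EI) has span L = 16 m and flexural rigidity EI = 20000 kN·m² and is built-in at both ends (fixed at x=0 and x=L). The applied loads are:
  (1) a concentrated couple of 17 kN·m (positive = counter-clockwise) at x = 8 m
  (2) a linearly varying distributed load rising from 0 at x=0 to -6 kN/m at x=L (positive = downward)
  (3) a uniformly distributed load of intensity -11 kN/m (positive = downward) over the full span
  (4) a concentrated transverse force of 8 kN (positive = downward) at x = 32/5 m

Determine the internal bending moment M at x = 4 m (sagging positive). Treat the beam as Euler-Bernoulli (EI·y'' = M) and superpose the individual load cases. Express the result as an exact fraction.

Load 1 — applied couple M₀=17 kN·m at a=8 m (b=L-a=8):
  M_1 = R_Ax - M_A  [x≤a] with R_A=51/32, M_A=17/4 = (51/32)·4 - (17/4) = 17/8 kN·m
Load 2 — triangular load w₀=-6 kN/m (0→w₀ over full span):
  M_2 = 3w₀Lx/20 - w₀L²/30 - w₀x³/(6L) = 3·(-6)·16·4/20 - (-6)·16²/30 - (-6)·4³/(6·16) = -12/5 kN·m
Load 3 — uniform load w=-11 kN/m over full span:
  M_3 = wLx/2 - wL²/12 - wx²/2 = (-11)·16·4/2 - (-11)·16²/12 - (-11)·4²/2 = -88/3 kN·m
Load 4 — point force P=8 kN at a=32/5 m (b=L-a=48/5):
  M_4 = Pb²(3a+b)x/L³ - Pab²/L²  [x≤a] = 8·(48/5)²·(3·(32/5)+(48/5))·4/16³ - 8·(32/5)·(48/5)²/16² = 288/125 kN·m
Superposition: M = Σ M_i = -81913/3000 kN·m ≈ -27.304333 kN·m

M(4) = -81913/3000 kN·m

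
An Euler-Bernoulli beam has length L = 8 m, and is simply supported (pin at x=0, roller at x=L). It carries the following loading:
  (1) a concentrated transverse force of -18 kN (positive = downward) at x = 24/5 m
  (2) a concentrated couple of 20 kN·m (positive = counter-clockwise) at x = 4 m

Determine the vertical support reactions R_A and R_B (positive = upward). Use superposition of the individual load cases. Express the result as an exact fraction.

R_A = -47/10 kN, R_B = -133/10 kN

Load 1 — point force P=-18 kN at a=24/5 m (b=L-a=16/5):
  R_A = Pb/L = (-18)·(16/5)/8 = -36/5 kN
  R_B = Pa/L = (-18)·(24/5)/8 = -54/5 kN
Load 2 — applied couple M₀=20 kN·m at a=4 m (b=L-a=4):
  R_A = M₀/L = 20/8 = 5/2 kN
  R_B = -M₀/L = -20/8 = -5/2 kN
Superposition: R_A = -47/10 kN, R_B = -133/10 kN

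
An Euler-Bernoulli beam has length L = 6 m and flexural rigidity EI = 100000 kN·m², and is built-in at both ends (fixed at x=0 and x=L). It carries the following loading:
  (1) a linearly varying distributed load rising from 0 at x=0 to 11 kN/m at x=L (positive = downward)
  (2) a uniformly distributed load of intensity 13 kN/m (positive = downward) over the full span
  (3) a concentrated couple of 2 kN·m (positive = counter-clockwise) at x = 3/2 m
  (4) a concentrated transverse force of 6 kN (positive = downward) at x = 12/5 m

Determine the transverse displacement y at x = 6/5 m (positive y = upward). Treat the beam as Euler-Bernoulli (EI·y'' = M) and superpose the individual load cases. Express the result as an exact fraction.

y(6/5) = -1681047/6250000000 m

Load 1 — triangular load w₀=11 kN/m (0→w₀ over full span):
  y_1 = -w₀x²(L-x)²(x+2L)/(120LEI) = -11·(6/5)²·(6-(6/5))²·((6/5)+2·6)/(120·6·100000) = -3267/48828125 m
Load 2 — uniform load w=13 kN/m over full span:
  y_2 = -wx²(L-x)²/(24EI) = -13·(6/5)²·(6-(6/5))²/(24·100000) = -351/1953125 m
Load 3 — applied couple M₀=2 kN·m at a=3/2 m (b=L-a=9/2):
  y_3 = (R_Ax³/6 - M_Ax²/2)/EI  [x≤a] with R_A=3/8, M_A=-3/8 = ((3/8)·(6/5)³/6 - (-3/8)·(6/5)²/2)/100000 = 189/50000000 m
Load 4 — point force P=6 kN at a=12/5 m (b=L-a=18/5):
  y_4 = -Pb²x²(3aL-(3a+b)x)/(6L³EI)  [x≤a] = -6·(18/5)²·(6/5)²·(3·(12/5)·6-(3·(12/5)+(18/5))·(6/5))/(6·6³·100000) = -5103/195312500 m
Superposition: y = Σ y_i = -1681047/6250000000 m ≈ -0.000269 m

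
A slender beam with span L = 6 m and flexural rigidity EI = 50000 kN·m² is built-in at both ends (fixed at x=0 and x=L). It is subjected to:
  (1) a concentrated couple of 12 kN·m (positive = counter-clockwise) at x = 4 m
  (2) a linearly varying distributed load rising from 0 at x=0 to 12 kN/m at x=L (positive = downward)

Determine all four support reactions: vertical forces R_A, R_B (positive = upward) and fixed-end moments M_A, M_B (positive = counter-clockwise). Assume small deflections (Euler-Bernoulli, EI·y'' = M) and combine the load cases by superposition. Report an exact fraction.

R_A = 202/15 kN, M_A = 92/5 kN·m, R_B = 338/15 kN, M_B = -108/5 kN·m

Load 1 — applied couple M₀=12 kN·m at a=4 m (b=L-a=2):
  R_A = 6M₀ab/L³ = 6·12·4·2/6³ = 8/3 kN
  M_A = M₀b(2a-b)/L² = 12·2·(2·4-2)/6² = 4 kN·m
  R_B = -6M₀ab/L³ = -6·12·4·2/6³ = -8/3 kN
  M_B = M₀a(2b-a)/L² = 12·4·(2·2-4)/6² = 0 kN·m
Load 2 — triangular load w₀=12 kN/m (0→w₀ over full span):
  R_A = 3w₀L/20 = 3·12·6/20 = 54/5 kN
  M_A = w₀L²/30 = 12·6²/30 = 72/5 kN·m
  R_B = 7w₀L/20 = 7·12·6/20 = 126/5 kN
  M_B = -w₀L²/20 = -12·6²/20 = -108/5 kN·m
Superposition: R_A = 202/15 kN, M_A = 92/5 kN·m, R_B = 338/15 kN, M_B = -108/5 kN·m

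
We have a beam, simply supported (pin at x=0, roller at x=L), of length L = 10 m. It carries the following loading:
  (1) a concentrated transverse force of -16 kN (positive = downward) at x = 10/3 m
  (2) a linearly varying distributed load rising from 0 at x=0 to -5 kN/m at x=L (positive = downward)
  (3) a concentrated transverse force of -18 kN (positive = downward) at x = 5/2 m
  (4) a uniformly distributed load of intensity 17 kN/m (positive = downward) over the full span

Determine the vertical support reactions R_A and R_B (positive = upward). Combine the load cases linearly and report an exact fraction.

R_A = 105/2 kN, R_B = 117/2 kN

Load 1 — point force P=-16 kN at a=10/3 m (b=L-a=20/3):
  R_A = Pb/L = (-16)·(20/3)/10 = -32/3 kN
  R_B = Pa/L = (-16)·(10/3)/10 = -16/3 kN
Load 2 — triangular load w₀=-5 kN/m (0→w₀ over full span):
  R_A = w₀L/6 = (-5)·10/6 = -25/3 kN
  R_B = w₀L/3 = (-5)·10/3 = -50/3 kN
Load 3 — point force P=-18 kN at a=5/2 m (b=L-a=15/2):
  R_A = Pb/L = (-18)·(15/2)/10 = -27/2 kN
  R_B = Pa/L = (-18)·(5/2)/10 = -9/2 kN
Load 4 — uniform load w=17 kN/m over full span:
  R_A = wL/2 = 17·10/2 = 85 kN
  R_B = wL/2 = 17·10/2 = 85 kN
Superposition: R_A = 105/2 kN, R_B = 117/2 kN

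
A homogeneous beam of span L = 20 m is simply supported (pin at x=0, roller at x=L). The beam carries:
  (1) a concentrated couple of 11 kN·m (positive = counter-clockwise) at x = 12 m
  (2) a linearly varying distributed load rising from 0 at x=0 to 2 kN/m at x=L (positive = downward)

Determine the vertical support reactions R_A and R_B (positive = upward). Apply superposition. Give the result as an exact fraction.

Load 1 — applied couple M₀=11 kN·m at a=12 m (b=L-a=8):
  R_A = M₀/L = 11/20 kN
  R_B = -M₀/L = -11/20 kN
Load 2 — triangular load w₀=2 kN/m (0→w₀ over full span):
  R_A = w₀L/6 = 2·20/6 = 20/3 kN
  R_B = w₀L/3 = 2·20/3 = 40/3 kN
Superposition: R_A = 433/60 kN, R_B = 767/60 kN

R_A = 433/60 kN, R_B = 767/60 kN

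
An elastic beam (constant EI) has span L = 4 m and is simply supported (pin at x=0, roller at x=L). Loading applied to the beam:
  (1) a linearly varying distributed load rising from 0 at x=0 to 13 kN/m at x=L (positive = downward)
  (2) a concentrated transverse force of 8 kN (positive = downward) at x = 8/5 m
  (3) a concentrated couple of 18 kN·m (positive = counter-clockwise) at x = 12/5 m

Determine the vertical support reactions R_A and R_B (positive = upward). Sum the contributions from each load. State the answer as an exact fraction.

Load 1 — triangular load w₀=13 kN/m (0→w₀ over full span):
  R_A = w₀L/6 = 13·4/6 = 26/3 kN
  R_B = w₀L/3 = 13·4/3 = 52/3 kN
Load 2 — point force P=8 kN at a=8/5 m (b=L-a=12/5):
  R_A = Pb/L = 8·(12/5)/4 = 24/5 kN
  R_B = Pa/L = 8·(8/5)/4 = 16/5 kN
Load 3 — applied couple M₀=18 kN·m at a=12/5 m (b=L-a=8/5):
  R_A = M₀/L = 18/4 = 9/2 kN
  R_B = -M₀/L = -18/4 = -9/2 kN
Superposition: R_A = 539/30 kN, R_B = 481/30 kN

R_A = 539/30 kN, R_B = 481/30 kN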